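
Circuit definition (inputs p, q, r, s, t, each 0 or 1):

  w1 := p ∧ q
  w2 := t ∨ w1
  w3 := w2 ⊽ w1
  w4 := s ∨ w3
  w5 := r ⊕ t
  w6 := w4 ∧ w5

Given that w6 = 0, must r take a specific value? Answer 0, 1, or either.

either

Both values of r occur among assignments with w6 = 0:
  r=0: p=0, q=0, r=0, s=0, t=0
  r=1: p=0, q=0, r=1, s=0, t=1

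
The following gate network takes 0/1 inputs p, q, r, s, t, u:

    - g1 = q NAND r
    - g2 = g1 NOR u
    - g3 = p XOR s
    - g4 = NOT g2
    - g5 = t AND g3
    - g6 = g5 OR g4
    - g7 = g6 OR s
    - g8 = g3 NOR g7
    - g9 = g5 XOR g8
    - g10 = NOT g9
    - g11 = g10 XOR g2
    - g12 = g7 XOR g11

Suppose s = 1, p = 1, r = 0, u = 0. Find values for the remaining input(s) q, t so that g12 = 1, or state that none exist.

With s = 1, p = 1, r = 0, u = 0 fixed, none of the 4 settings of q, t give g12 = 1.
For example, with q=1, t=1:
g1 = q NAND r = 1 NAND 0 = 1
g2 = g1 NOR u = 1 NOR 0 = 0
g3 = p XOR s = 1 XOR 1 = 0
g4 = NOT g2 = NOT 0 = 1
g5 = t AND g3 = 1 AND 0 = 0
g6 = g5 OR g4 = 0 OR 1 = 1
g7 = g6 OR s = 1 OR 1 = 1
g8 = g3 NOR g7 = 0 NOR 1 = 0
g9 = g5 XOR g8 = 0 XOR 0 = 0
g10 = NOT g9 = NOT 0 = 1
g11 = g10 XOR g2 = 1 XOR 0 = 1
g12 = g7 XOR g11 = 1 XOR 1 = 0
giving g12 = 0 ≠ 1.

no solution exists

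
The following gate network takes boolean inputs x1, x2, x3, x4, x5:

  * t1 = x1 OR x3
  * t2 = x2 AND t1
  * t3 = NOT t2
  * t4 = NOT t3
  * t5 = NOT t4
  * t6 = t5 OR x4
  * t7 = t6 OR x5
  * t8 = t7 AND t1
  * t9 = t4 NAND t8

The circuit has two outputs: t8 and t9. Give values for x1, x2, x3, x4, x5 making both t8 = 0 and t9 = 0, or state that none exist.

Across all 32 input combinations, none give both t8 = 0 and t9 = 0.

no solution exists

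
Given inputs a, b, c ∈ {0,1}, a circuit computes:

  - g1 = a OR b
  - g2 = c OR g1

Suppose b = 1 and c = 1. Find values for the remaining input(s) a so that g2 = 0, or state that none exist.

With b = 1 and c = 1 fixed, none of the 2 settings of a give g2 = 0.
For example, with a=1:
g1 = a OR b = 1 OR 1 = 1
g2 = c OR g1 = 1 OR 1 = 1
giving g2 = 1 ≠ 0.

no solution exists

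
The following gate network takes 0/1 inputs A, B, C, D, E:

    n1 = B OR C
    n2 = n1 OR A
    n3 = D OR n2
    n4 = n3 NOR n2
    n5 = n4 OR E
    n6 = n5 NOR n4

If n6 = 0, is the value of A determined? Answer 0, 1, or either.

either

Both values of A occur among assignments with n6 = 0:
  A=0: A=0, B=0, C=0, D=0, E=0
  A=1: A=1, B=0, C=0, D=0, E=1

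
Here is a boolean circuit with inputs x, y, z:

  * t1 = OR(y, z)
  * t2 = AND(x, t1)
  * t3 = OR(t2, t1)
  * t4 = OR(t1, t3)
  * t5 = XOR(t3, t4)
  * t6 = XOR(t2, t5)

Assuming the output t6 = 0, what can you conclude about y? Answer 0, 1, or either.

Both values of y occur among assignments with t6 = 0:
  y=0: x=0, y=0, z=0
  y=1: x=0, y=1, z=0

either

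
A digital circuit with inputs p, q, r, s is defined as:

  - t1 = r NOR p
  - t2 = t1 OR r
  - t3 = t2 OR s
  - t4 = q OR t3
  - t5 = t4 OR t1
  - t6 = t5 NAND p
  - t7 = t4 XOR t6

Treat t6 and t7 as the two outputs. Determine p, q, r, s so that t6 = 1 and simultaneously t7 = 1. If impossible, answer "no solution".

p=1 q=0 r=0 s=0

Check with p=1 q=0 r=0 s=0:
t1 = r NOR p = 0 NOR 1 = 0
t2 = t1 OR r = 0 OR 0 = 0
t3 = t2 OR s = 0 OR 0 = 0
t4 = q OR t3 = 0 OR 0 = 0
t5 = t4 OR t1 = 0 OR 0 = 0
t6 = t5 NAND p = 0 NAND 1 = 1
t7 = t4 XOR t6 = 0 XOR 1 = 1
So t6 = 1 and t7 = 1.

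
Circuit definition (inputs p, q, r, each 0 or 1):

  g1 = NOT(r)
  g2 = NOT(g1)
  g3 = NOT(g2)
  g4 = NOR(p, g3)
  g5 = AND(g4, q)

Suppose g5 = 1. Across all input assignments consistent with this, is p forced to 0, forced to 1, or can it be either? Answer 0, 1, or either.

g5 = AND(g4, q) must be 1, so both g4 = 1 and q = 1.
g4 = NOR(p, g3) must be 1, so both p = 0 and g3 = 0.
Every assignment with g5 = 1 has p = 0; there are 1 such assignment(s).
  p=0, q=1, r=1

0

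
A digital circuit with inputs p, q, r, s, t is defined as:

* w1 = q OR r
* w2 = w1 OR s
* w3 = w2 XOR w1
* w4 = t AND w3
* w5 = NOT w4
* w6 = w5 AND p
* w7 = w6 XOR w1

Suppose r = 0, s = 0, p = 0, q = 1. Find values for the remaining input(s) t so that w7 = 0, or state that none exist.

no solution exists

With r = 0, s = 0, p = 0, q = 1 fixed, none of the 2 settings of t give w7 = 0.
For example, with t=1:
w1 = q OR r = 1 OR 0 = 1
w2 = w1 OR s = 1 OR 0 = 1
w3 = w2 XOR w1 = 1 XOR 1 = 0
w4 = t AND w3 = 1 AND 0 = 0
w5 = NOT w4 = NOT 0 = 1
w6 = w5 AND p = 1 AND 0 = 0
w7 = w6 XOR w1 = 0 XOR 1 = 1
giving w7 = 1 ≠ 0.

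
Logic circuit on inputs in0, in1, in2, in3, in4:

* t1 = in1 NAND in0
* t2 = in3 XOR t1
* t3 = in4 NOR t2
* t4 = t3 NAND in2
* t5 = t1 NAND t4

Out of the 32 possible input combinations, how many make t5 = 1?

11

t5 = t1 NAND t4 must be 1, so at least one of t1, t4 is 0.
Enumerating the 32 input combinations, 11 give t5 = 1 and 21 give t5 = 0.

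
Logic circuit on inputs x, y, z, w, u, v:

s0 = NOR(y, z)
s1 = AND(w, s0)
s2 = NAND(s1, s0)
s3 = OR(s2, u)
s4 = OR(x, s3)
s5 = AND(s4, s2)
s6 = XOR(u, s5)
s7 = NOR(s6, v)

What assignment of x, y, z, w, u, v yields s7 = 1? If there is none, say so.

x=0 y=0 z=0 w=0 u=1 v=0

Check with x=0 y=0 z=0 w=0 u=1 v=0:
s0 = NOR(y, z) = NOR(0, 0) = 1
s1 = AND(w, s0) = AND(0, 1) = 0
s2 = NAND(s1, s0) = NAND(0, 1) = 1
s3 = OR(s2, u) = OR(1, 1) = 1
s4 = OR(x, s3) = OR(0, 1) = 1
s5 = AND(s4, s2) = AND(1, 1) = 1
s6 = XOR(u, s5) = XOR(1, 1) = 0
s7 = NOR(s6, v) = NOR(0, 0) = 1
So s7 = 1 as required.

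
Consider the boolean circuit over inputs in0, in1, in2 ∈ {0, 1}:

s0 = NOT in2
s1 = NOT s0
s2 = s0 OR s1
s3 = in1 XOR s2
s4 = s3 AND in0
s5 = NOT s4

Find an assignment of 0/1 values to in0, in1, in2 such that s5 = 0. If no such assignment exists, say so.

in0=1 in1=0 in2=1

s5 = NOT s4 must be 0, so s4 = 1.
s4 = s3 AND in0 must be 1, so both s3 = 1 and in0 = 1.
Check with in0=1 in1=0 in2=1:
s0 = NOT in2 = NOT 1 = 0
s1 = NOT s0 = NOT 0 = 1
s2 = s0 OR s1 = 0 OR 1 = 1
s3 = in1 XOR s2 = 0 XOR 1 = 1
s4 = s3 AND in0 = 1 AND 1 = 1
s5 = NOT s4 = NOT 1 = 0
So s5 = 0 as required.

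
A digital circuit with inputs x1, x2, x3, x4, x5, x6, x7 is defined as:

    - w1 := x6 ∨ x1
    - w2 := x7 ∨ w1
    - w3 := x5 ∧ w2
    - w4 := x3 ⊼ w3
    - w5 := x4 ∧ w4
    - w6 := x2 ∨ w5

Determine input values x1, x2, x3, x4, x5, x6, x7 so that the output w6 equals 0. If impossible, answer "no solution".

x1=1 x2=0 x3=1 x4=0 x5=1 x6=0 x7=1

w6 = x2 ∨ w5 must be 0, so both x2 = 0 and w5 = 0.
w5 = x4 ∧ w4 must be 0, so at least one of x4, w4 is 0.
Check with x1=1 x2=0 x3=1 x4=0 x5=1 x6=0 x7=1:
w1 = x6 ∨ x1 = 0 ∨ 1 = 1
w2 = x7 ∨ w1 = 1 ∨ 1 = 1
w3 = x5 ∧ w2 = 1 ∧ 1 = 1
w4 = x3 ⊼ w3 = 1 ⊼ 1 = 0
w5 = x4 ∧ w4 = 0 ∧ 0 = 0
w6 = x2 ∨ w5 = 0 ∨ 0 = 0
So w6 = 0 as required.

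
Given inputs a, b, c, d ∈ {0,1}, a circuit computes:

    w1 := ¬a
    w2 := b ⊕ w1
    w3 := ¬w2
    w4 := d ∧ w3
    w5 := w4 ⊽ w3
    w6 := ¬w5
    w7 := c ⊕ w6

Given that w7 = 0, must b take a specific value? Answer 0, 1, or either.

either

Both values of b occur among assignments with w7 = 0:
  b=0: a=0, b=0, c=0, d=0
  b=1: a=0, b=1, c=1, d=0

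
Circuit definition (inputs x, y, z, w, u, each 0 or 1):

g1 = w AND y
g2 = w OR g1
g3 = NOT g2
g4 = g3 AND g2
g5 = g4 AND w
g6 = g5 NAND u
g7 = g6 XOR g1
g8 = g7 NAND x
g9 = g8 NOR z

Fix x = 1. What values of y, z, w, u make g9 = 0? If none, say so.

Check with x = 1 and y=0, z=1, w=0, u=1:
g1 = w AND y = 0 AND 0 = 0
g2 = w OR g1 = 0 OR 0 = 0
g3 = NOT g2 = NOT 0 = 1
g4 = g3 AND g2 = 1 AND 0 = 0
g5 = g4 AND w = 0 AND 0 = 0
g6 = g5 NAND u = 0 NAND 1 = 1
g7 = g6 XOR g1 = 1 XOR 0 = 1
g8 = g7 NAND x = 1 NAND 1 = 0
g9 = g8 NOR z = 0 NOR 1 = 0
So g9 = 0.

y=0, z=1, w=0, u=1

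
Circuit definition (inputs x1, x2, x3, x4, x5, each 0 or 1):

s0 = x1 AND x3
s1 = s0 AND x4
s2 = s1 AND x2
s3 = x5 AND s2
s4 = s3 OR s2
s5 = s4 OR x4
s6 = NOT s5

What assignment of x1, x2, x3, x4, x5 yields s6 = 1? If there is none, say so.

x1=0, x2=1, x3=0, x4=0, x5=1

s6 = NOT s5 must be 1, so s5 = 0.
s5 = s4 OR x4 must be 0, so both s4 = 0 and x4 = 0.
s4 = s3 OR s2 must be 0, so both s3 = 0 and s2 = 0.
Check with x1=0, x2=1, x3=0, x4=0, x5=1:
s0 = x1 AND x3 = 0 AND 0 = 0
s1 = s0 AND x4 = 0 AND 0 = 0
s2 = s1 AND x2 = 0 AND 1 = 0
s3 = x5 AND s2 = 1 AND 0 = 0
s4 = s3 OR s2 = 0 OR 0 = 0
s5 = s4 OR x4 = 0 OR 0 = 0
s6 = NOT s5 = NOT 0 = 1
So s6 = 1 as required.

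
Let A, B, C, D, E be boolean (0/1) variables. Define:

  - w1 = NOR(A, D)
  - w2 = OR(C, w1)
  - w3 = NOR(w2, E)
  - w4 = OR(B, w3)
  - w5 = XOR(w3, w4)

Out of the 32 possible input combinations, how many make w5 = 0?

w5 = XOR(w3, w4) must be 0, so w3 and w4 are equal.
Enumerating the 32 input combinations, 19 give w5 = 0 and 13 give w5 = 1.

19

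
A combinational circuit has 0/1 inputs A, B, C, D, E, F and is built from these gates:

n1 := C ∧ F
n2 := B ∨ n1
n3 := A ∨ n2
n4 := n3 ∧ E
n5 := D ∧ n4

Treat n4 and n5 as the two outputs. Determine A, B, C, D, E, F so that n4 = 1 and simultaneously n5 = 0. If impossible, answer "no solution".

A=0, B=1, C=0, D=0, E=1, F=1

Check with A=0, B=1, C=0, D=0, E=1, F=1:
n1 = C ∧ F = 0 ∧ 1 = 0
n2 = B ∨ n1 = 1 ∨ 0 = 1
n3 = A ∨ n2 = 0 ∨ 1 = 1
n4 = n3 ∧ E = 1 ∧ 1 = 1
n5 = D ∧ n4 = 0 ∧ 1 = 0
So n4 = 1 and n5 = 0.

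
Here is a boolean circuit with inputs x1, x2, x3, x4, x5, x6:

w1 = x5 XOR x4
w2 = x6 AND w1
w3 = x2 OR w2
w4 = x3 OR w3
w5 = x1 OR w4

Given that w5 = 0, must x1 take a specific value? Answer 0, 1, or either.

0

w5 = x1 OR w4 must be 0, so both x1 = 0 and w4 = 0.
w4 = x3 OR w3 must be 0, so both x3 = 0 and w3 = 0.
w3 = x2 OR w2 must be 0, so both x2 = 0 and w2 = 0.
Every assignment with w5 = 0 has x1 = 0; there are 6 such assignment(s).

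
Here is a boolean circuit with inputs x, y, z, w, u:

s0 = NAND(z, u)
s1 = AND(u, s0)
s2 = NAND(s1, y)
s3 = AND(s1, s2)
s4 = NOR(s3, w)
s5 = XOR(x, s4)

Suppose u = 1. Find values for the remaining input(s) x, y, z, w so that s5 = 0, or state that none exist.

Check with u = 1 and x=0, y=1, z=1, w=1:
s0 = NAND(z, u) = NAND(1, 1) = 0
s1 = AND(u, s0) = AND(1, 0) = 0
s2 = NAND(s1, y) = NAND(0, 1) = 1
s3 = AND(s1, s2) = AND(0, 1) = 0
s4 = NOR(s3, w) = NOR(0, 1) = 0
s5 = XOR(x, s4) = XOR(0, 0) = 0
So s5 = 0.

x=0 y=1 z=1 w=1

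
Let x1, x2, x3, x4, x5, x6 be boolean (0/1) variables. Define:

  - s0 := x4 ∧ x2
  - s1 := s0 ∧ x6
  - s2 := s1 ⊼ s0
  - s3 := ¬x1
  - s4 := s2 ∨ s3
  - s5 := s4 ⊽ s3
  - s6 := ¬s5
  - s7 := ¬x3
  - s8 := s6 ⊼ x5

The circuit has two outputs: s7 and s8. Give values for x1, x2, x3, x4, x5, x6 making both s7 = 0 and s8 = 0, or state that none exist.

x1=0, x2=1, x3=1, x4=1, x5=1, x6=0

Check with x1=0, x2=1, x3=1, x4=1, x5=1, x6=0:
s0 = x4 ∧ x2 = 1 ∧ 1 = 1
s1 = s0 ∧ x6 = 1 ∧ 0 = 0
s2 = s1 ⊼ s0 = 0 ⊼ 1 = 1
s3 = ¬x1 = ¬0 = 1
s4 = s2 ∨ s3 = 1 ∨ 1 = 1
s5 = s4 ⊽ s3 = 1 ⊽ 1 = 0
s6 = ¬s5 = ¬0 = 1
s7 = ¬x3 = ¬1 = 0
s8 = s6 ⊼ x5 = 1 ⊼ 1 = 0
So s7 = 0 and s8 = 0.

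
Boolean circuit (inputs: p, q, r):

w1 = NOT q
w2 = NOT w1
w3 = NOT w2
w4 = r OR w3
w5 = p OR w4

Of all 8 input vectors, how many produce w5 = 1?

w5 = p OR w4 must be 1, so at least one of p, w4 is 1.
Enumerating the 8 input combinations, 7 give w5 = 1 and 1 give w5 = 0.

7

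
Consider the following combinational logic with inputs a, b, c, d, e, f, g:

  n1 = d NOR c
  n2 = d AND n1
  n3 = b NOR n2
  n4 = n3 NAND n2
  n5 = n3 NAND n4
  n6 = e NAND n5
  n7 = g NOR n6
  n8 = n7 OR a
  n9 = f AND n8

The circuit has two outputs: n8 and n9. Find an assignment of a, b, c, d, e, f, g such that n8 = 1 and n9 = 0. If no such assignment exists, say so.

a=1 b=0 c=0 d=1 e=0 f=0 g=0

Check with a=1 b=0 c=0 d=1 e=0 f=0 g=0:
n1 = d NOR c = 1 NOR 0 = 0
n2 = d AND n1 = 1 AND 0 = 0
n3 = b NOR n2 = 0 NOR 0 = 1
n4 = n3 NAND n2 = 1 NAND 0 = 1
n5 = n3 NAND n4 = 1 NAND 1 = 0
n6 = e NAND n5 = 0 NAND 0 = 1
n7 = g NOR n6 = 0 NOR 1 = 0
n8 = n7 OR a = 0 OR 1 = 1
n9 = f AND n8 = 0 AND 1 = 0
So n8 = 1 and n9 = 0.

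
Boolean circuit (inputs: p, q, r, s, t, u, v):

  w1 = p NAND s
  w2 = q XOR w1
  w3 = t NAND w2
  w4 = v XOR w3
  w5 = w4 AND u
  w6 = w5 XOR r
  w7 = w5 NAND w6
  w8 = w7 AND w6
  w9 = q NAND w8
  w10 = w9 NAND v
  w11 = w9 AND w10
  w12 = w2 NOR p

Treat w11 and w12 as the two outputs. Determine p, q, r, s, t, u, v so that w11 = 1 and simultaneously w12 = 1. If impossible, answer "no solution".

Check with p=0 q=1 r=1 s=1 t=0 u=1 v=0:
w1 = p NAND s = 0 NAND 1 = 1
w2 = q XOR w1 = 1 XOR 1 = 0
w3 = t NAND w2 = 0 NAND 0 = 1
w4 = v XOR w3 = 0 XOR 1 = 1
w5 = w4 AND u = 1 AND 1 = 1
w6 = w5 XOR r = 1 XOR 1 = 0
w7 = w5 NAND w6 = 1 NAND 0 = 1
w8 = w7 AND w6 = 1 AND 0 = 0
w9 = q NAND w8 = 1 NAND 0 = 1
w10 = w9 NAND v = 1 NAND 0 = 1
w11 = w9 AND w10 = 1 AND 1 = 1
w12 = w2 NOR p = 0 NOR 0 = 1
So w11 = 1 and w12 = 1.

p=0 q=1 r=1 s=1 t=0 u=1 v=0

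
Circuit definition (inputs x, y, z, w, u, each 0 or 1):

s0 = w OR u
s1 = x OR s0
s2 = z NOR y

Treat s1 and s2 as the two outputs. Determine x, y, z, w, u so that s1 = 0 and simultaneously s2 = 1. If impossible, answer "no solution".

x=0, y=0, z=0, w=0, u=0

Check with x=0, y=0, z=0, w=0, u=0:
s0 = w OR u = 0 OR 0 = 0
s1 = x OR s0 = 0 OR 0 = 0
s2 = z NOR y = 0 NOR 0 = 1
So s1 = 0 and s2 = 1.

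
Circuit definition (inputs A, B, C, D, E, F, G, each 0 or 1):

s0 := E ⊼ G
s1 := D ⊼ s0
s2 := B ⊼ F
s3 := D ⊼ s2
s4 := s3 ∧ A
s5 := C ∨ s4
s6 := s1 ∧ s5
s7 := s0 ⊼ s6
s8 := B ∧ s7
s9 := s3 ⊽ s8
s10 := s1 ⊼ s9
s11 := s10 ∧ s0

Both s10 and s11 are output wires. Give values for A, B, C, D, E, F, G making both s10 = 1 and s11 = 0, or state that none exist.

Check with A=0 B=0 C=0 D=0 E=1 F=1 G=1:
s0 = E ⊼ G = 1 ⊼ 1 = 0
s1 = D ⊼ s0 = 0 ⊼ 0 = 1
s2 = B ⊼ F = 0 ⊼ 1 = 1
s3 = D ⊼ s2 = 0 ⊼ 1 = 1
s4 = s3 ∧ A = 1 ∧ 0 = 0
s5 = C ∨ s4 = 0 ∨ 0 = 0
s6 = s1 ∧ s5 = 1 ∧ 0 = 0
s7 = s0 ⊼ s6 = 0 ⊼ 0 = 1
s8 = B ∧ s7 = 0 ∧ 1 = 0
s9 = s3 ⊽ s8 = 1 ⊽ 0 = 0
s10 = s1 ⊼ s9 = 1 ⊼ 0 = 1
s11 = s10 ∧ s0 = 1 ∧ 0 = 0
So s10 = 1 and s11 = 0.

A=0 B=0 C=0 D=0 E=1 F=1 G=1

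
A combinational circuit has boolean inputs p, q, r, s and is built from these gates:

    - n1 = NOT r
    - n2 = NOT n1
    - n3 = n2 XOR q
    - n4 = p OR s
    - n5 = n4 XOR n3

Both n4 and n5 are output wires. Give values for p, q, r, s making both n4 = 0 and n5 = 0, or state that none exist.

p=0, q=1, r=1, s=0

Check with p=0, q=1, r=1, s=0:
n1 = NOT r = NOT 1 = 0
n2 = NOT n1 = NOT 0 = 1
n3 = n2 XOR q = 1 XOR 1 = 0
n4 = p OR s = 0 OR 0 = 0
n5 = n4 XOR n3 = 0 XOR 0 = 0
So n4 = 0 and n5 = 0.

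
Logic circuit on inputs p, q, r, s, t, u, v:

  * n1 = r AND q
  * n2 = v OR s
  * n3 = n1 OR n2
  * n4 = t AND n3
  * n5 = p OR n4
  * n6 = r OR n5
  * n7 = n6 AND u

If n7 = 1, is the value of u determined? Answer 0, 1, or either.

n7 = n6 AND u must be 1, so both n6 = 1 and u = 1.
Every assignment with n7 = 1 has u = 1; there are 54 such assignment(s).

1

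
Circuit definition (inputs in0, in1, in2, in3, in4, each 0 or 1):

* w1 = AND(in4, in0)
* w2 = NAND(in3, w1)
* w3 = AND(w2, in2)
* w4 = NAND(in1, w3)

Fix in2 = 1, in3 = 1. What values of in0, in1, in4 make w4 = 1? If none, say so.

in0=1, in1=1, in4=1

Check with in2 = 1, in3 = 1 and in0=1, in1=1, in4=1:
w1 = AND(in4, in0) = AND(1, 1) = 1
w2 = NAND(in3, w1) = NAND(1, 1) = 0
w3 = AND(w2, in2) = AND(0, 1) = 0
w4 = NAND(in1, w3) = NAND(1, 0) = 1
So w4 = 1.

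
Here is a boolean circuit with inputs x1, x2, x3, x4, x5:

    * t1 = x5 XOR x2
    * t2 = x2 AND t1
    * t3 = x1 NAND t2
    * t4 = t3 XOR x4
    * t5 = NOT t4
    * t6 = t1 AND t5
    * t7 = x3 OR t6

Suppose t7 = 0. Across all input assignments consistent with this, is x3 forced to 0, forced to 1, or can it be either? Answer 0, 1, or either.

0

t7 = x3 OR t6 must be 0, so both x3 = 0 and t6 = 0.
t6 = t1 AND t5 must be 0, so at least one of t1, t5 is 0.
Every assignment with t7 = 0 has x3 = 0; there are 12 such assignment(s).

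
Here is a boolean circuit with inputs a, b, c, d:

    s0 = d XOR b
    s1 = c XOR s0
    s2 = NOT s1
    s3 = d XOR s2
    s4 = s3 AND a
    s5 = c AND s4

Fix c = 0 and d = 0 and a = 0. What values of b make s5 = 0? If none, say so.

Check with c = 0 and d = 0 and a = 0 and b=0:
s0 = d XOR b = 0 XOR 0 = 0
s1 = c XOR s0 = 0 XOR 0 = 0
s2 = NOT s1 = NOT 0 = 1
s3 = d XOR s2 = 0 XOR 1 = 1
s4 = s3 AND a = 1 AND 0 = 0
s5 = c AND s4 = 0 AND 0 = 0
So s5 = 0.

b=0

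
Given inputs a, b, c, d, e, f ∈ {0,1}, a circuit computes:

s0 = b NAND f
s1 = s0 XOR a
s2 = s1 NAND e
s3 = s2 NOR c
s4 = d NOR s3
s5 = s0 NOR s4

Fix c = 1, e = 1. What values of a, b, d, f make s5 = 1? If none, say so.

s5 = s0 NOR s4 must be 1, so both s0 = 0 and s4 = 0.
Check with c = 1, e = 1 and a=0, b=1, d=1, f=1:
s0 = b NAND f = 1 NAND 1 = 0
s1 = s0 XOR a = 0 XOR 0 = 0
s2 = s1 NAND e = 0 NAND 1 = 1
s3 = s2 NOR c = 1 NOR 1 = 0
s4 = d NOR s3 = 1 NOR 0 = 0
s5 = s0 NOR s4 = 0 NOR 0 = 1
So s5 = 1.

a=0, b=1, d=1, f=1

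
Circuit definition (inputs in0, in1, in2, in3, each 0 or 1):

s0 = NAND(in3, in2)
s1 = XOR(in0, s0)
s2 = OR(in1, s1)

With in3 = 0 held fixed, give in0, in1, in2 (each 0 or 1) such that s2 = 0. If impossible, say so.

in0=1, in1=0, in2=1

Check with in3 = 0 and in0=1, in1=0, in2=1:
s0 = NAND(in3, in2) = NAND(0, 1) = 1
s1 = XOR(in0, s0) = XOR(1, 1) = 0
s2 = OR(in1, s1) = OR(0, 0) = 0
So s2 = 0.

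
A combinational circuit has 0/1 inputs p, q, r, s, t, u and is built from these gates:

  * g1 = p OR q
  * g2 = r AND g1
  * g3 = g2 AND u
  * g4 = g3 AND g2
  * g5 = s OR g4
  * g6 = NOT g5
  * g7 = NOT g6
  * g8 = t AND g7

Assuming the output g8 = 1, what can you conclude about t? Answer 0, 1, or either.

g8 = t AND g7 must be 1, so both t = 1 and g7 = 1.
g7 = NOT g6 must be 1, so g6 = 0.
g6 = NOT g5 must be 0, so g5 = 1.
Every assignment with g8 = 1 has t = 1; there are 19 such assignment(s).

1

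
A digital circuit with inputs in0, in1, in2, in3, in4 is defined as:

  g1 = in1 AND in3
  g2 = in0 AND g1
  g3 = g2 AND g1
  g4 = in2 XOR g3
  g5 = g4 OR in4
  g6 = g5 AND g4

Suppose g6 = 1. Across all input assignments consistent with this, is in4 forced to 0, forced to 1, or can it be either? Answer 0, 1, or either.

either

Both values of in4 occur among assignments with g6 = 1:
  in4=0: in0=0, in1=0, in2=1, in3=0, in4=0
  in4=1: in0=0, in1=0, in2=1, in3=0, in4=1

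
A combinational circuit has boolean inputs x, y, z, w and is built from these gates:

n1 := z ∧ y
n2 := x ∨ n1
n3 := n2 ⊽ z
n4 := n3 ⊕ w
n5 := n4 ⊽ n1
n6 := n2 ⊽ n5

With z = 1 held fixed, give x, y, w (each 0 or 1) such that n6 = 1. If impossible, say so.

n6 = n2 ⊽ n5 must be 1, so both n2 = 0 and n5 = 0.
n2 = x ∨ n1 must be 0, so both x = 0 and n1 = 0.
Check with z = 1 and x=0, y=0, w=1:
n1 = z ∧ y = 1 ∧ 0 = 0
n2 = x ∨ n1 = 0 ∨ 0 = 0
n3 = n2 ⊽ z = 0 ⊽ 1 = 0
n4 = n3 ⊕ w = 0 ⊕ 1 = 1
n5 = n4 ⊽ n1 = 1 ⊽ 0 = 0
n6 = n2 ⊽ n5 = 0 ⊽ 0 = 1
So n6 = 1.

x=0, y=0, w=1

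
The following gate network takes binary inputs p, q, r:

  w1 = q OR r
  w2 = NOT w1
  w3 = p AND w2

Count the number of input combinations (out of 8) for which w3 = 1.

w3 = p AND w2 must be 1, so both p = 1 and w2 = 1.
w2 = NOT w1 must be 1, so w1 = 0.
w1 = q OR r must be 0, so both q = 0 and r = 0.
Enumerating the 8 input combinations, 1 give w3 = 1 and 7 give w3 = 0.

1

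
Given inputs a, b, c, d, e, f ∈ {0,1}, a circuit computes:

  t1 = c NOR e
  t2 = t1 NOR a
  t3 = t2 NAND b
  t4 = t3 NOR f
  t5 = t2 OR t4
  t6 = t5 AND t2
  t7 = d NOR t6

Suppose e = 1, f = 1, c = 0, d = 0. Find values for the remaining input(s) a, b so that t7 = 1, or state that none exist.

Check with e = 1, f = 1, c = 0, d = 0 and a=1, b=1:
t1 = c NOR e = 0 NOR 1 = 0
t2 = t1 NOR a = 0 NOR 1 = 0
t3 = t2 NAND b = 0 NAND 1 = 1
t4 = t3 NOR f = 1 NOR 1 = 0
t5 = t2 OR t4 = 0 OR 0 = 0
t6 = t5 AND t2 = 0 AND 0 = 0
t7 = d NOR t6 = 0 NOR 0 = 1
So t7 = 1.

a=1 b=1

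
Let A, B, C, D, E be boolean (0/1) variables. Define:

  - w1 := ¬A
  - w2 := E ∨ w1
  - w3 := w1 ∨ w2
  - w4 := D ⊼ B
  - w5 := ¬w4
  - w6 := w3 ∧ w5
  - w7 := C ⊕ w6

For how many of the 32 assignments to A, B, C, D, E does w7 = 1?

w7 = C ⊕ w6 must be 1, so C and w6 differ.
Enumerating the 32 input combinations, 16 give w7 = 1 and 16 give w7 = 0.

16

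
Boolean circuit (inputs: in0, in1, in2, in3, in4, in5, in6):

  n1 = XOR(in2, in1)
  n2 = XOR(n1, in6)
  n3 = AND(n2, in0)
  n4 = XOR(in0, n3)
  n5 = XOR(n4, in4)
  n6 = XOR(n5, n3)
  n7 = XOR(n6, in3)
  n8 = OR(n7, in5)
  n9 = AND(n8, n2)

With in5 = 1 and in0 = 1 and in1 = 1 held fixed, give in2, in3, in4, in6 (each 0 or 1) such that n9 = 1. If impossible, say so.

n9 = AND(n8, n2) must be 1, so both n8 = 1 and n2 = 1.
n8 = OR(n7, in5) must be 1, so at least one of n7, in5 is 1.
Check with in5 = 1 and in0 = 1 and in1 = 1 and in2=0, in3=0, in4=0, in6=0:
n1 = XOR(in2, in1) = XOR(0, 1) = 1
n2 = XOR(n1, in6) = XOR(1, 0) = 1
n3 = AND(n2, in0) = AND(1, 1) = 1
n4 = XOR(in0, n3) = XOR(1, 1) = 0
n5 = XOR(n4, in4) = XOR(0, 0) = 0
n6 = XOR(n5, n3) = XOR(0, 1) = 1
n7 = XOR(n6, in3) = XOR(1, 0) = 1
n8 = OR(n7, in5) = OR(1, 1) = 1
n9 = AND(n8, n2) = AND(1, 1) = 1
So n9 = 1.

in2=0, in3=0, in4=0, in6=0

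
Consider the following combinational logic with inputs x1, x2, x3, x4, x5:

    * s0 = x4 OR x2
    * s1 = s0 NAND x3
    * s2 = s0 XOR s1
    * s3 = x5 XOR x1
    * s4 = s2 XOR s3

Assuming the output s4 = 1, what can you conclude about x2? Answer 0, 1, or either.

either

Both values of x2 occur among assignments with s4 = 1:
  x2=0: x1=0, x2=0, x3=0, x4=0, x5=0
  x2=1: x1=0, x2=1, x3=0, x4=0, x5=1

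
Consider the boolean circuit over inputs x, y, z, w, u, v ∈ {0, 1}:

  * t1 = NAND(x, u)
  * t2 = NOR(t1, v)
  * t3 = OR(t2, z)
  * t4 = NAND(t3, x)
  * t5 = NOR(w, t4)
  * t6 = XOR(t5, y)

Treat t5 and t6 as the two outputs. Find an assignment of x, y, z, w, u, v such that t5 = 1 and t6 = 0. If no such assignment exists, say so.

x=1 y=1 z=1 w=0 u=1 v=0

Check with x=1 y=1 z=1 w=0 u=1 v=0:
t1 = NAND(x, u) = NAND(1, 1) = 0
t2 = NOR(t1, v) = NOR(0, 0) = 1
t3 = OR(t2, z) = OR(1, 1) = 1
t4 = NAND(t3, x) = NAND(1, 1) = 0
t5 = NOR(w, t4) = NOR(0, 0) = 1
t6 = XOR(t5, y) = XOR(1, 1) = 0
So t5 = 1 and t6 = 0.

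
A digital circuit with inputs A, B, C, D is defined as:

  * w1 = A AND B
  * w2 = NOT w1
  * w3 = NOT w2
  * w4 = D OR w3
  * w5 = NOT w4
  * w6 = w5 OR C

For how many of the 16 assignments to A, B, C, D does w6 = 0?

5

w6 = w5 OR C must be 0, so both w5 = 0 and C = 0.
w5 = NOT w4 must be 0, so w4 = 1.
w4 = D OR w3 must be 1, so at least one of D, w3 is 1.
Satisfying assignments:
  A=0, B=0, C=0, D=1
  A=0, B=1, C=0, D=1
  A=1, B=0, C=0, D=1
  A=1, B=1, C=0, D=0
  A=1, B=1, C=0, D=1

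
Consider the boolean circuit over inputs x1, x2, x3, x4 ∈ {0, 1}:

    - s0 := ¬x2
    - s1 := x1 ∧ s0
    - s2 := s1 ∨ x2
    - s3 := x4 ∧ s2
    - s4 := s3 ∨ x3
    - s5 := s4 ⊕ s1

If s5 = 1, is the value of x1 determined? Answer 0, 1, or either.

Both values of x1 occur among assignments with s5 = 1:
  x1=0: x1=0, x2=0, x3=1, x4=0
  x1=1: x1=1, x2=0, x3=0, x4=0

either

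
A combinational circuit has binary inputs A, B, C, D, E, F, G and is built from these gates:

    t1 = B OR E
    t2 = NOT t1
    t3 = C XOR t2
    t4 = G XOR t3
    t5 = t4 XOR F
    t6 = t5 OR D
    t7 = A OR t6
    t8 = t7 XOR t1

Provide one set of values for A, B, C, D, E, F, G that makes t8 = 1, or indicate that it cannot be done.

A=1, B=0, C=0, D=0, E=0, F=0, G=1

t8 = t7 XOR t1 must be 1, so t7 and t1 differ.
Check with A=1, B=0, C=0, D=0, E=0, F=0, G=1:
t1 = B OR E = 0 OR 0 = 0
t2 = NOT t1 = NOT 0 = 1
t3 = C XOR t2 = 0 XOR 1 = 1
t4 = G XOR t3 = 1 XOR 1 = 0
t5 = t4 XOR F = 0 XOR 0 = 0
t6 = t5 OR D = 0 OR 0 = 0
t7 = A OR t6 = 1 OR 0 = 1
t8 = t7 XOR t1 = 1 XOR 0 = 1
So t8 = 1 as required.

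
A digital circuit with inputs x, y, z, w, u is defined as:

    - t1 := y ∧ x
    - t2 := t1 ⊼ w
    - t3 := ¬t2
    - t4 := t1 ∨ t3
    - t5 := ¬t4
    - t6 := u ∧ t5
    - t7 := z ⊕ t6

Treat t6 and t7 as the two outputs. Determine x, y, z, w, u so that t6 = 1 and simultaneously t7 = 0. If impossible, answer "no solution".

Check with x=0, y=0, z=1, w=0, u=1:
t1 = y ∧ x = 0 ∧ 0 = 0
t2 = t1 ⊼ w = 0 ⊼ 0 = 1
t3 = ¬t2 = ¬1 = 0
t4 = t1 ∨ t3 = 0 ∨ 0 = 0
t5 = ¬t4 = ¬0 = 1
t6 = u ∧ t5 = 1 ∧ 1 = 1
t7 = z ⊕ t6 = 1 ⊕ 1 = 0
So t6 = 1 and t7 = 0.

x=0, y=0, z=1, w=0, u=1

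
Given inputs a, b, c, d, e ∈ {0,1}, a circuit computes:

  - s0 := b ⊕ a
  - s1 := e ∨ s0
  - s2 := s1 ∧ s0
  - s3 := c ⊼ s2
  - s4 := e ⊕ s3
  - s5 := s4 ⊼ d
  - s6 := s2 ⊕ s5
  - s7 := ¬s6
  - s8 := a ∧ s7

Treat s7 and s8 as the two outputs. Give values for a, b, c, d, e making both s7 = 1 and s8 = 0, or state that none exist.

Check with a=0, b=1, c=0, d=0, e=0:
s0 = b ⊕ a = 1 ⊕ 0 = 1
s1 = e ∨ s0 = 0 ∨ 1 = 1
s2 = s1 ∧ s0 = 1 ∧ 1 = 1
s3 = c ⊼ s2 = 0 ⊼ 1 = 1
s4 = e ⊕ s3 = 0 ⊕ 1 = 1
s5 = s4 ⊼ d = 1 ⊼ 0 = 1
s6 = s2 ⊕ s5 = 1 ⊕ 1 = 0
s7 = ¬s6 = ¬0 = 1
s8 = a ∧ s7 = 0 ∧ 1 = 0
So s7 = 1 and s8 = 0.

a=0, b=1, c=0, d=0, e=0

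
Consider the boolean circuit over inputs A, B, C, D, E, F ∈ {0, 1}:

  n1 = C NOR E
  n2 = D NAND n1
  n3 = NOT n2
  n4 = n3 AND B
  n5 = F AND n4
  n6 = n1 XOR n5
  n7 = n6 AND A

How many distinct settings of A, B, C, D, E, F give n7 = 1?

n7 = n6 AND A must be 1, so both n6 = 1 and A = 1.
Enumerating the 64 input combinations, 7 give n7 = 1 and 57 give n7 = 0.

7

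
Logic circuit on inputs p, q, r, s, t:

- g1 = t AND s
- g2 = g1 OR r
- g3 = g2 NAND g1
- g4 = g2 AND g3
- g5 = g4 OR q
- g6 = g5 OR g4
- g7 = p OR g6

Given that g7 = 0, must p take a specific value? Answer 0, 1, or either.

g7 = p OR g6 must be 0, so both p = 0 and g6 = 0.
g6 = g5 OR g4 must be 0, so both g5 = 0 and g4 = 0.
Every assignment with g7 = 0 has p = 0; there are 5 such assignment(s).

0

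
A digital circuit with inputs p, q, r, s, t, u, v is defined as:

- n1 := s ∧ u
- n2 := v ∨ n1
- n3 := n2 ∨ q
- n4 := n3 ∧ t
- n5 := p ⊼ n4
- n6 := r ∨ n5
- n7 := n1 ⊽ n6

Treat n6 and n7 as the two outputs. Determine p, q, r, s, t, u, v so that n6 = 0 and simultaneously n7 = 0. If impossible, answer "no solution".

Check with p=1, q=1, r=0, s=1, t=1, u=1, v=0:
n1 = s ∧ u = 1 ∧ 1 = 1
n2 = v ∨ n1 = 0 ∨ 1 = 1
n3 = n2 ∨ q = 1 ∨ 1 = 1
n4 = n3 ∧ t = 1 ∧ 1 = 1
n5 = p ⊼ n4 = 1 ⊼ 1 = 0
n6 = r ∨ n5 = 0 ∨ 0 = 0
n7 = n1 ⊽ n6 = 1 ⊽ 0 = 0
So n6 = 0 and n7 = 0.

p=1, q=1, r=0, s=1, t=1, u=1, v=0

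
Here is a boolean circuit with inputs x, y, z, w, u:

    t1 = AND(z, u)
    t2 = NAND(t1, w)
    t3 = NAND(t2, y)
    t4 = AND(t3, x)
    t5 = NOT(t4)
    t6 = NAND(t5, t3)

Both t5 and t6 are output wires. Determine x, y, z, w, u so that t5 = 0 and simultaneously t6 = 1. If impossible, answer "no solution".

Check with x=1 y=0 z=0 w=1 u=1:
t1 = AND(z, u) = AND(0, 1) = 0
t2 = NAND(t1, w) = NAND(0, 1) = 1
t3 = NAND(t2, y) = NAND(1, 0) = 1
t4 = AND(t3, x) = AND(1, 1) = 1
t5 = NOT(t4) = NOT 1 = 0
t6 = NAND(t5, t3) = NAND(0, 1) = 1
So t5 = 0 and t6 = 1.

x=1 y=0 z=0 w=1 u=1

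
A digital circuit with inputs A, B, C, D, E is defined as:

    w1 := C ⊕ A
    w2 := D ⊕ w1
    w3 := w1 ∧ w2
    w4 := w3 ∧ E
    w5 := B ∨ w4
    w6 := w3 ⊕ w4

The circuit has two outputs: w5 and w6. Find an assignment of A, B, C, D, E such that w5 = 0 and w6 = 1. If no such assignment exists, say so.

A=0 B=0 C=1 D=0 E=0

Check with A=0 B=0 C=1 D=0 E=0:
w1 = C ⊕ A = 1 ⊕ 0 = 1
w2 = D ⊕ w1 = 0 ⊕ 1 = 1
w3 = w1 ∧ w2 = 1 ∧ 1 = 1
w4 = w3 ∧ E = 1 ∧ 0 = 0
w5 = B ∨ w4 = 0 ∨ 0 = 0
w6 = w3 ⊕ w4 = 1 ⊕ 0 = 1
So w5 = 0 and w6 = 1.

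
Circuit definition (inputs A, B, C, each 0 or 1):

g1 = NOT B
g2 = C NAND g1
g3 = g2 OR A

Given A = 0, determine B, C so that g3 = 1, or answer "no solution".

Check with A = 0 and B=0, C=0:
g1 = NOT B = NOT 0 = 1
g2 = C NAND g1 = 0 NAND 1 = 1
g3 = g2 OR A = 1 OR 0 = 1
So g3 = 1.

B=0, C=0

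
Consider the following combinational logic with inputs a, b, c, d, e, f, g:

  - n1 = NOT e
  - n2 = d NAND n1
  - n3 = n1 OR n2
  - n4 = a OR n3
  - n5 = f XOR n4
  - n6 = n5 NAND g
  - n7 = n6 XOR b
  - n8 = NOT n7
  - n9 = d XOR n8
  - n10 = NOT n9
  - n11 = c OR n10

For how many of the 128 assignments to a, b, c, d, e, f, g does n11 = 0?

32

n11 = c OR n10 must be 0, so both c = 0 and n10 = 0.
n10 = NOT n9 must be 0, so n9 = 1.
Enumerating the 128 input combinations, 32 give n11 = 0 and 96 give n11 = 1.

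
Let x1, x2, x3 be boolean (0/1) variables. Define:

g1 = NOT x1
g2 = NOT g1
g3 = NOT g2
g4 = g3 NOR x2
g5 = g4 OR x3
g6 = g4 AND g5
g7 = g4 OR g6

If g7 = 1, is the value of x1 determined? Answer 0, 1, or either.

1

g7 = g4 OR g6 must be 1, so at least one of g4, g6 is 1.
Every assignment with g7 = 1 has x1 = 1; there are 2 such assignment(s).
  x1=1, x2=0, x3=0
  x1=1, x2=0, x3=1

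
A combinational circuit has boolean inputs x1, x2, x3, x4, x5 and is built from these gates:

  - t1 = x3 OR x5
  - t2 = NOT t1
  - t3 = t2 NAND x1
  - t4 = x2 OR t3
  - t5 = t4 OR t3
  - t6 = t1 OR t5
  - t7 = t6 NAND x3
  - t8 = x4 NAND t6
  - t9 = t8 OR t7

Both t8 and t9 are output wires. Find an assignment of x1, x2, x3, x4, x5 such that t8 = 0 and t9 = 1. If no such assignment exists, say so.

x1=0, x2=1, x3=0, x4=1, x5=1

Check with x1=0, x2=1, x3=0, x4=1, x5=1:
t1 = x3 OR x5 = 0 OR 1 = 1
t2 = NOT t1 = NOT 1 = 0
t3 = t2 NAND x1 = 0 NAND 0 = 1
t4 = x2 OR t3 = 1 OR 1 = 1
t5 = t4 OR t3 = 1 OR 1 = 1
t6 = t1 OR t5 = 1 OR 1 = 1
t7 = t6 NAND x3 = 1 NAND 0 = 1
t8 = x4 NAND t6 = 1 NAND 1 = 0
t9 = t8 OR t7 = 0 OR 1 = 1
So t8 = 0 and t9 = 1.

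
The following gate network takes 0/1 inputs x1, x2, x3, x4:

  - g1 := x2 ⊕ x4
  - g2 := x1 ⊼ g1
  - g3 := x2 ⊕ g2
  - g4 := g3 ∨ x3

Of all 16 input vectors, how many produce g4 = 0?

g4 = g3 ∨ x3 must be 0, so both g3 = 0 and x3 = 0.
g3 = x2 ⊕ g2 must be 0, so x2 and g2 are equal.
Enumerating the 16 input combinations, 4 give g4 = 0 and 12 give g4 = 1.

4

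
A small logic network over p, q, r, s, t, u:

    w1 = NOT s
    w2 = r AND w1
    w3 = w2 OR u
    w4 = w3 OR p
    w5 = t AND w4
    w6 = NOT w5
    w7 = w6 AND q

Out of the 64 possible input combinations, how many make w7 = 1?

w7 = w6 AND q must be 1, so both w6 = 1 and q = 1.
w6 = NOT w5 must be 1, so w5 = 0.
Enumerating the 64 input combinations, 19 give w7 = 1 and 45 give w7 = 0.

19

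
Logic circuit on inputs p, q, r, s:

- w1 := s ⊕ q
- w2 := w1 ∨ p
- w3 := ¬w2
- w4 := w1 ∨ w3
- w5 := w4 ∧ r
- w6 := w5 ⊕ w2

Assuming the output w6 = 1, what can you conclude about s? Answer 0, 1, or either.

Both values of s occur among assignments with w6 = 1:
  s=0: p=0, q=0, r=1, s=0
  s=1: p=0, q=0, r=0, s=1

either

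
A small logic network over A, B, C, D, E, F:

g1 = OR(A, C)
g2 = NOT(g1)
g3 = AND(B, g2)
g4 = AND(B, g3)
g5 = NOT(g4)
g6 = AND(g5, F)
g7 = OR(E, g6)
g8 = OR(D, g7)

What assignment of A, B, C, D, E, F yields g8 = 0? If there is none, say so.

A=1, B=1, C=0, D=0, E=0, F=0

Check with A=1, B=1, C=0, D=0, E=0, F=0:
g1 = OR(A, C) = OR(1, 0) = 1
g2 = NOT(g1) = NOT 1 = 0
g3 = AND(B, g2) = AND(1, 0) = 0
g4 = AND(B, g3) = AND(1, 0) = 0
g5 = NOT(g4) = NOT 0 = 1
g6 = AND(g5, F) = AND(1, 0) = 0
g7 = OR(E, g6) = OR(0, 0) = 0
g8 = OR(D, g7) = OR(0, 0) = 0
So g8 = 0 as required.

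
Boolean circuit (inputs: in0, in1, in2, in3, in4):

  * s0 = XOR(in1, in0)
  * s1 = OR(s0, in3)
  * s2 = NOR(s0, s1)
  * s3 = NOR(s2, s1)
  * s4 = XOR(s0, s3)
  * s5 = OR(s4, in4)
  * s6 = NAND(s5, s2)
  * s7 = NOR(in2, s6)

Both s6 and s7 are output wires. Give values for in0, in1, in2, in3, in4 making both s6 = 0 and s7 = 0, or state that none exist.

Check with in0=0 in1=0 in2=1 in3=0 in4=1:
s0 = XOR(in1, in0) = XOR(0, 0) = 0
s1 = OR(s0, in3) = OR(0, 0) = 0
s2 = NOR(s0, s1) = NOR(0, 0) = 1
s3 = NOR(s2, s1) = NOR(1, 0) = 0
s4 = XOR(s0, s3) = XOR(0, 0) = 0
s5 = OR(s4, in4) = OR(0, 1) = 1
s6 = NAND(s5, s2) = NAND(1, 1) = 0
s7 = NOR(in2, s6) = NOR(1, 0) = 0
So s6 = 0 and s7 = 0.

in0=0 in1=0 in2=1 in3=0 in4=1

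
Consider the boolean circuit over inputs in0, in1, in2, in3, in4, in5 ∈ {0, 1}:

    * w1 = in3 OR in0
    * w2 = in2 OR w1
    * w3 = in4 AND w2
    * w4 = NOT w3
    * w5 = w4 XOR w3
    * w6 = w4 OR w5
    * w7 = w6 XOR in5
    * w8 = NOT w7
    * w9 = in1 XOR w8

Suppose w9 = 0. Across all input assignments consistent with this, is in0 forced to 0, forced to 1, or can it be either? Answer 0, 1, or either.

either

Both values of in0 occur among assignments with w9 = 0:
  in0=0: in0=0, in1=0, in2=0, in3=0, in4=0, in5=0
  in0=1: in0=1, in1=0, in2=0, in3=0, in4=0, in5=0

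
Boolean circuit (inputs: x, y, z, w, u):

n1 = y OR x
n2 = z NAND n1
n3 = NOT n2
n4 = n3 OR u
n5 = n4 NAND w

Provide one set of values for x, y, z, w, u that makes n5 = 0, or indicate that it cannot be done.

Check with x=0, y=1, z=1, w=1, u=1:
n1 = y OR x = 1 OR 0 = 1
n2 = z NAND n1 = 1 NAND 1 = 0
n3 = NOT n2 = NOT 0 = 1
n4 = n3 OR u = 1 OR 1 = 1
n5 = n4 NAND w = 1 NAND 1 = 0
So n5 = 0 as required.

x=0, y=1, z=1, w=1, u=1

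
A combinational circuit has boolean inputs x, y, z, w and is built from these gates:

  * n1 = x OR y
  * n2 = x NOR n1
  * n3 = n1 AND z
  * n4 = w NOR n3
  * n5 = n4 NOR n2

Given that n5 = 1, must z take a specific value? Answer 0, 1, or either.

either

Both values of z occur among assignments with n5 = 1:
  z=0: x=0, y=1, z=0, w=1
  z=1: x=0, y=1, z=1, w=0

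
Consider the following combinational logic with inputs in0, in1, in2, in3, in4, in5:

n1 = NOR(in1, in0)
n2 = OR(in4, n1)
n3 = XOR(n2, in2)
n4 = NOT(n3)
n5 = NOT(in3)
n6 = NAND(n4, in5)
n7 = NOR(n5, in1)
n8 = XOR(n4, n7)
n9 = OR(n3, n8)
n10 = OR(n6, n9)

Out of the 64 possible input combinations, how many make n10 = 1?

60

n10 = OR(n6, n9) must be 1, so at least one of n6, n9 is 1.
Enumerating the 64 input combinations, 60 give n10 = 1 and 4 give n10 = 0.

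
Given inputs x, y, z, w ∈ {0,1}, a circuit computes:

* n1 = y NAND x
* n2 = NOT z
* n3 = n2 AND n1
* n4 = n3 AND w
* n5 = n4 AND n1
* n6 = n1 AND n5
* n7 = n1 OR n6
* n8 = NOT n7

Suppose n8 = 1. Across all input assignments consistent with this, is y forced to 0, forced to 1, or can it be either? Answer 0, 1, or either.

n8 = NOT n7 must be 1, so n7 = 0.
Every assignment with n8 = 1 has y = 1; there are 4 such assignment(s).
  x=1, y=1, z=0, w=0
  x=1, y=1, z=0, w=1
  x=1, y=1, z=1, w=0
  x=1, y=1, z=1, w=1

1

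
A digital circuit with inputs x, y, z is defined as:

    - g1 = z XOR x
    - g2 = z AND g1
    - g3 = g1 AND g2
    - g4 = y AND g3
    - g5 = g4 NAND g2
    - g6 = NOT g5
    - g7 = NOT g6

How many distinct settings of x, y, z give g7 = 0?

g7 = NOT g6 must be 0, so g6 = 1.
g6 = NOT g5 must be 1, so g5 = 0.
Satisfying assignments:
  x=0, y=1, z=1

1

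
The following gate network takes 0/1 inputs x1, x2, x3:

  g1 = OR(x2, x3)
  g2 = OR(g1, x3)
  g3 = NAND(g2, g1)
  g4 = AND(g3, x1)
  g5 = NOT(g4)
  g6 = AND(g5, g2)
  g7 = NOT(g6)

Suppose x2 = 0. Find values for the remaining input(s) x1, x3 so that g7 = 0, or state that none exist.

g7 = NOT(g6) must be 0, so g6 = 1.
g6 = AND(g5, g2) must be 1, so both g5 = 1 and g2 = 1.
Check with x2 = 0 and x1=0, x3=1:
g1 = OR(x2, x3) = OR(0, 1) = 1
g2 = OR(g1, x3) = OR(1, 1) = 1
g3 = NAND(g2, g1) = NAND(1, 1) = 0
g4 = AND(g3, x1) = AND(0, 0) = 0
g5 = NOT(g4) = NOT 0 = 1
g6 = AND(g5, g2) = AND(1, 1) = 1
g7 = NOT(g6) = NOT 1 = 0
So g7 = 0.

x1=0 x3=1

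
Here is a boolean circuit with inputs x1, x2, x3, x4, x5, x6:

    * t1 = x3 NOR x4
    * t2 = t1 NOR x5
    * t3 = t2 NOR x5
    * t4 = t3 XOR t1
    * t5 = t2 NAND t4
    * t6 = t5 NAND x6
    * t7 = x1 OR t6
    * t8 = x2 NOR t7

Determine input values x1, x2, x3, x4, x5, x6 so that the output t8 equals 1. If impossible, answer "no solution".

x1=0, x2=0, x3=0, x4=0, x5=1, x6=1

t8 = x2 NOR t7 must be 1, so both x2 = 0 and t7 = 0.
t7 = x1 OR t6 must be 0, so both x1 = 0 and t6 = 0.
Check with x1=0, x2=0, x3=0, x4=0, x5=1, x6=1:
t1 = x3 NOR x4 = 0 NOR 0 = 1
t2 = t1 NOR x5 = 1 NOR 1 = 0
t3 = t2 NOR x5 = 0 NOR 1 = 0
t4 = t3 XOR t1 = 0 XOR 1 = 1
t5 = t2 NAND t4 = 0 NAND 1 = 1
t6 = t5 NAND x6 = 1 NAND 1 = 0
t7 = x1 OR t6 = 0 OR 0 = 0
t8 = x2 NOR t7 = 0 NOR 0 = 1
So t8 = 1 as required.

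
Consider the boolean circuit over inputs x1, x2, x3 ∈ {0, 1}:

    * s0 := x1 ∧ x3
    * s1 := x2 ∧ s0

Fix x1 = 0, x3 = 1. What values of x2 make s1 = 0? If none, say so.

s1 = x2 ∧ s0 must be 0, so at least one of x2, s0 is 0.
Check with x1 = 0, x3 = 1 and x2=1:
s0 = x1 ∧ x3 = 0 ∧ 1 = 0
s1 = x2 ∧ s0 = 1 ∧ 0 = 0
So s1 = 0.

x2=1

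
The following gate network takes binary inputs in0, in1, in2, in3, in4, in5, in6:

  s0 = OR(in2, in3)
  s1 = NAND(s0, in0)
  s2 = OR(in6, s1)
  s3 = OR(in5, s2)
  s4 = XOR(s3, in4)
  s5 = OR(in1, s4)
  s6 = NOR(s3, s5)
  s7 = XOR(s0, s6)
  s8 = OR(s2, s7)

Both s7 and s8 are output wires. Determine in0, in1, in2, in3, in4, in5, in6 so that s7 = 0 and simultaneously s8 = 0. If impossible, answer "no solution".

in0=1, in1=0, in2=1, in3=1, in4=0, in5=0, in6=0

Check with in0=1, in1=0, in2=1, in3=1, in4=0, in5=0, in6=0:
s0 = OR(in2, in3) = OR(1, 1) = 1
s1 = NAND(s0, in0) = NAND(1, 1) = 0
s2 = OR(in6, s1) = OR(0, 0) = 0
s3 = OR(in5, s2) = OR(0, 0) = 0
s4 = XOR(s3, in4) = XOR(0, 0) = 0
s5 = OR(in1, s4) = OR(0, 0) = 0
s6 = NOR(s3, s5) = NOR(0, 0) = 1
s7 = XOR(s0, s6) = XOR(1, 1) = 0
s8 = OR(s2, s7) = OR(0, 0) = 0
So s7 = 0 and s8 = 0.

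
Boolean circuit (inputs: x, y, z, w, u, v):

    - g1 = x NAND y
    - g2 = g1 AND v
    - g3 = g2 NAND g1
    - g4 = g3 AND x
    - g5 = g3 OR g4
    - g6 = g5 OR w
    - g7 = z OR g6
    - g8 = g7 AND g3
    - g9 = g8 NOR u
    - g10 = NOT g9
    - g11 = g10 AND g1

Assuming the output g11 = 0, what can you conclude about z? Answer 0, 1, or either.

either

Both values of z occur among assignments with g11 = 0:
  z=0: x=0, y=0, z=0, w=0, u=0, v=1
  z=1: x=0, y=0, z=1, w=0, u=0, v=1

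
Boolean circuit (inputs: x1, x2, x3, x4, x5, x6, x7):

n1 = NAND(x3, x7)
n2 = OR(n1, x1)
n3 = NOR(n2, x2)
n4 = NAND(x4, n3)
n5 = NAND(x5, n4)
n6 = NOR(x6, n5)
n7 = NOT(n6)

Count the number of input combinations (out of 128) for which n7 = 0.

n7 = NOT(n6) must be 0, so n6 = 1.
Enumerating the 128 input combinations, 31 give n7 = 0 and 97 give n7 = 1.

31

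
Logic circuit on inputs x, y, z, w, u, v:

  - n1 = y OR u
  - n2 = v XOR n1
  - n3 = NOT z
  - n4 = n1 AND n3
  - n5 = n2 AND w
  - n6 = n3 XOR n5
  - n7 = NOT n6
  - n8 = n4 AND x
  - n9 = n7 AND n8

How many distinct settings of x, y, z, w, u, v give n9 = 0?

61

n9 = n7 AND n8 must be 0, so at least one of n7, n8 is 0.
Enumerating the 64 input combinations, 61 give n9 = 0 and 3 give n9 = 1.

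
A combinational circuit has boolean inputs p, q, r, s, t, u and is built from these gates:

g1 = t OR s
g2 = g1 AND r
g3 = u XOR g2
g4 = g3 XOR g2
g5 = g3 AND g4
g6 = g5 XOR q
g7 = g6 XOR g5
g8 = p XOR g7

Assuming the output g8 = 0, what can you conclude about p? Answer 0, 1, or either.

either

Both values of p occur among assignments with g8 = 0:
  p=0: p=0, q=0, r=0, s=0, t=0, u=0
  p=1: p=1, q=1, r=0, s=0, t=0, u=0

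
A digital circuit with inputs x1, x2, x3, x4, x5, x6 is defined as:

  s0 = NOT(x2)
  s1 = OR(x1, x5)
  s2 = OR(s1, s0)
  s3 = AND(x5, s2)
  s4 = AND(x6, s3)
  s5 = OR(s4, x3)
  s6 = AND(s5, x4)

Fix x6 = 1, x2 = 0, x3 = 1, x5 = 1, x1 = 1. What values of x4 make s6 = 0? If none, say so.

x4=0

s6 = AND(s5, x4) must be 0, so at least one of s5, x4 is 0.
Check with x6 = 1, x2 = 0, x3 = 1, x5 = 1, x1 = 1 and x4=0:
s0 = NOT(x2) = NOT 0 = 1
s1 = OR(x1, x5) = OR(1, 1) = 1
s2 = OR(s1, s0) = OR(1, 1) = 1
s3 = AND(x5, s2) = AND(1, 1) = 1
s4 = AND(x6, s3) = AND(1, 1) = 1
s5 = OR(s4, x3) = OR(1, 1) = 1
s6 = AND(s5, x4) = AND(1, 0) = 0
So s6 = 0.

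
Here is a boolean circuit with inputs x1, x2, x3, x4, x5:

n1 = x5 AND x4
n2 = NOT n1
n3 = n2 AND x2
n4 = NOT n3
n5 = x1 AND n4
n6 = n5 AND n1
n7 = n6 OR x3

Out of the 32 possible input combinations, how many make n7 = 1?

n7 = n6 OR x3 must be 1, so at least one of n6, x3 is 1.
Enumerating the 32 input combinations, 18 give n7 = 1 and 14 give n7 = 0.

18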